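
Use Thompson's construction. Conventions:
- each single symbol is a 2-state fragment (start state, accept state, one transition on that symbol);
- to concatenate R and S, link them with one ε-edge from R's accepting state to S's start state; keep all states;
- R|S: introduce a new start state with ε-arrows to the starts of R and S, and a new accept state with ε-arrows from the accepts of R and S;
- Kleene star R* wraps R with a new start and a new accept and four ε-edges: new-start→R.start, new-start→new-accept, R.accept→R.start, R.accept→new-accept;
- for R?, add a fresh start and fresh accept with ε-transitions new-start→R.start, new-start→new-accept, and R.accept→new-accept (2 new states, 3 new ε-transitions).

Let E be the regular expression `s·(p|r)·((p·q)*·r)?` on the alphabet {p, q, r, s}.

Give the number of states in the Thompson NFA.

By structural recursion:
Each of the 6 symbol leaves contributes a 2-state fragment.
  p|r : 6 states
  p·q : 4 states
  (p·q)* : 6 states
  (p·q)*·r : 8 states
  ((p·q)*·r)? : 10 states
  s·(p|r)·((p·q)*·r)? : 18 states

18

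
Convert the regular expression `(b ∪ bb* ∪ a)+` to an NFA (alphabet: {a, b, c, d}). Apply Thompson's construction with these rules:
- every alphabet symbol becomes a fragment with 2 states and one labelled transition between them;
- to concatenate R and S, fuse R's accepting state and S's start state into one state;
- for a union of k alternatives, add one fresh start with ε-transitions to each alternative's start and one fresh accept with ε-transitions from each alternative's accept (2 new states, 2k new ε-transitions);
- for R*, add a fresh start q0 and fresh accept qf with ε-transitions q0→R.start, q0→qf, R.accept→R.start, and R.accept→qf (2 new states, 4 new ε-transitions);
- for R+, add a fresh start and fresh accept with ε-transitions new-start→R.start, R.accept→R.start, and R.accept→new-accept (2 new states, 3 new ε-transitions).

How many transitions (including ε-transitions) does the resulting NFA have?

By structural recursion:
Each of the 4 symbol leaves contributes 1 transition (1 symbol, 0 ε).
  b* = 5 transitions (1 symbol, 4 ε)
  bb* = 6 transitions (2 symbol, 4 ε)
  b ∪ bb* ∪ a = 14 transitions (4 symbol, 10 ε)
  (b ∪ bb* ∪ a)+ = 17 transitions (4 symbol, 13 ε)

17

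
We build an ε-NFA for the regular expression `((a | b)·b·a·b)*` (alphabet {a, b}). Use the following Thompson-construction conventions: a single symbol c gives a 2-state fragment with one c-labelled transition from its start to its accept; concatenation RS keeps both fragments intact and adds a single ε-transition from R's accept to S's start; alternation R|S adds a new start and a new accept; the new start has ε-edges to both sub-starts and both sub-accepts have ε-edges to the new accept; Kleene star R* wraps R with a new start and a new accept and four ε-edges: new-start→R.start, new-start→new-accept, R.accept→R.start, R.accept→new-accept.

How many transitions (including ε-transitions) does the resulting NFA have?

By structural recursion:
Each of the 5 symbol leaves contributes 1 transition (1 symbol, 0 ε).
  a | b = 6 transitions (2 symbol, 4 ε)
  (a | b)·b·a·b = 12 transitions (5 symbol, 7 ε)
  ((a | b)·b·a·b)* = 16 transitions (5 symbol, 11 ε)

16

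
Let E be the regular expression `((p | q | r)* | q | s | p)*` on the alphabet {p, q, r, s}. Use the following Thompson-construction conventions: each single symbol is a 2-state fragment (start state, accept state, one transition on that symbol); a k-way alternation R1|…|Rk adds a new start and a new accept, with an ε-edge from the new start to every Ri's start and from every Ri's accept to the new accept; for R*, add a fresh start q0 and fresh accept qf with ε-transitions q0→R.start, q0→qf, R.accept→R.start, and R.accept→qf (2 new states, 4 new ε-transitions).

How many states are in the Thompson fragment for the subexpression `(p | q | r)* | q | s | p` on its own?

Fragment for `(p | q | r)* | q | s | p`:
Each of the 6 symbol leaves contributes a 2-state fragment.
  p | q | r : 8 states
  (p | q | r)* : 10 states
  (p | q | r)* | q | s | p : 18 states

18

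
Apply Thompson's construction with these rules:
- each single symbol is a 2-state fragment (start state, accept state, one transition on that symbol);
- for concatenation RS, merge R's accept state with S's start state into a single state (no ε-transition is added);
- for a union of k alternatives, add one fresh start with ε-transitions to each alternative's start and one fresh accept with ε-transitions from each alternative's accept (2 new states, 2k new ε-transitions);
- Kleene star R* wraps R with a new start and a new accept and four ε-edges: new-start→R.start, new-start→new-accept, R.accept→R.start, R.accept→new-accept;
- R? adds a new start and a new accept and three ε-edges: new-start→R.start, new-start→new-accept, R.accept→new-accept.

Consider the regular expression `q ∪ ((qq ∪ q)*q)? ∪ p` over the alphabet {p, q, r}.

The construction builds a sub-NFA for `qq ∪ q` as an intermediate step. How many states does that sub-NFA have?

7

Fragment for `qq ∪ q`:
Each of the 3 symbol leaves contributes a 2-state fragment.
  qq — 3 states
  qq ∪ q — 7 states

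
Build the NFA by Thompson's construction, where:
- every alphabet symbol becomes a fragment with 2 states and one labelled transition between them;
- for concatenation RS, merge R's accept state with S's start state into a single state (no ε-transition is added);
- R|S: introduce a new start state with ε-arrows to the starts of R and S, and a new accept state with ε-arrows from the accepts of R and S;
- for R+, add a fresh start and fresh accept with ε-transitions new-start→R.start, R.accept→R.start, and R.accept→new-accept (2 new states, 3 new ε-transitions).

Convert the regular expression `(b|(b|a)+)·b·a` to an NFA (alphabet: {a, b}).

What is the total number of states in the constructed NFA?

Per subexpression:
Each of the 5 symbol leaves contributes a 2-state fragment.
  b|a = 6 states
  (b|a)+ = 8 states
  b|(b|a)+ = 12 states
  (b|(b|a)+)·b·a = 14 states

14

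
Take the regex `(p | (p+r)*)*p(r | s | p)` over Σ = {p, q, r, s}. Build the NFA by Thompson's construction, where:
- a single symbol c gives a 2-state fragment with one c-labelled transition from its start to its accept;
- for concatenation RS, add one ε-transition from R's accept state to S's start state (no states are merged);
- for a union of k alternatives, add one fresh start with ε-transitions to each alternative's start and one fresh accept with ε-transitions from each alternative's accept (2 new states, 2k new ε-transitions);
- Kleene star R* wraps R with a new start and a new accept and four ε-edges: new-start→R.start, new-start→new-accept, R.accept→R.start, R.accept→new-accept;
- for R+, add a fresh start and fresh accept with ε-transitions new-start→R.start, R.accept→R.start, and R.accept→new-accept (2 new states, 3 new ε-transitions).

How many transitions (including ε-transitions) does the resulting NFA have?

Recursing over subexpressions:
Each of the 7 symbol leaves contributes 1 transition (1 symbol, 0 ε).
  p+ = 4 transitions (1 symbol, 3 ε)
  p+r = 6 transitions (2 symbol, 4 ε)
  (p+r)* = 10 transitions (2 symbol, 8 ε)
  p | (p+r)* = 15 transitions (3 symbol, 12 ε)
  (p | (p+r)*)* = 19 transitions (3 symbol, 16 ε)
  r | s | p = 9 transitions (3 symbol, 6 ε)
  (p | (p+r)*)*p(r | s | p) = 31 transitions (7 symbol, 24 ε)

31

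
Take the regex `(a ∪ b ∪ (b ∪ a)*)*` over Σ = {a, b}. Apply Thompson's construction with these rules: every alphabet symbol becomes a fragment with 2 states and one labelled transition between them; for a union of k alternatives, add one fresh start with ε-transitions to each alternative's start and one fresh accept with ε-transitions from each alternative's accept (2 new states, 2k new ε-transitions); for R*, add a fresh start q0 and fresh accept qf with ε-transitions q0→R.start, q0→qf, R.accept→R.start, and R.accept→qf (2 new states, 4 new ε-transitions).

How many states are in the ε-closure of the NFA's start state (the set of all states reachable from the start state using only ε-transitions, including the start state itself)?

11

Work bottom-up. For each fragment F, track |ε-closure(F.start)| and whether F's accept lies in that closure (i.e. whether F accepts ε). A single-symbol fragment has closure size 1 and does not accept ε.
  b ∪ a : new start ε-reaches every alternative's start; none of them accept ε, so the new accept is not reached: |ε-closure| = 1 + 1 + 1 = 3
  (b ∪ a)* : the star's fresh start ε-reaches both the body's start and the fresh accept: |ε-closure| = 2 + 3 = 5
  a ∪ b ∪ (b ∪ a)* : new start ε-reaches every alternative's start; at least one alternative accepts ε, so the union's new accept is reached too: |ε-closure| = 1 + 1 + 1 + 5 + 1 = 9
  (a ∪ b ∪ (b ∪ a)*)* : new start has ε-edges to the inner start and to the new accept, so |ε-closure| = 2 + 9 = 11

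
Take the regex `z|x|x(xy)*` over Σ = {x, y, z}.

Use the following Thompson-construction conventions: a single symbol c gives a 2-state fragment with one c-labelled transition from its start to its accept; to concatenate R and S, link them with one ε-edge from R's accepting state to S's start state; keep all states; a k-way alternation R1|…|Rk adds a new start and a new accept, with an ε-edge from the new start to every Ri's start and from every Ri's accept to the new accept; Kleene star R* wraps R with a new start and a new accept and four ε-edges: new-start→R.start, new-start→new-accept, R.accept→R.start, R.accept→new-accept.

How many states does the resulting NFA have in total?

14

Per subexpression:
Each of the 5 symbol leaves contributes a 2-state fragment.
  xy : 4 states
  (xy)* : 6 states
  x(xy)* : 8 states
  z|x|x(xy)* : 14 states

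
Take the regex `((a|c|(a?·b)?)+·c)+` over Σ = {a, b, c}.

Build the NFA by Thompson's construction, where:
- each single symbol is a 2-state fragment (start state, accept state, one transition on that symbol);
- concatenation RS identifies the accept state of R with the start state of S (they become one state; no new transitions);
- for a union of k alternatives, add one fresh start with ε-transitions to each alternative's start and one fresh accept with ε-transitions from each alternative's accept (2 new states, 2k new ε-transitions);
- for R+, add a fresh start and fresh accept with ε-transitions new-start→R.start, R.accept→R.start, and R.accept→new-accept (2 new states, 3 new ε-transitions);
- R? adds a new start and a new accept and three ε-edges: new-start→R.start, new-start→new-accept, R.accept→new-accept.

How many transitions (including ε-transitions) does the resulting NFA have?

Per subexpression:
Each of the 5 symbol leaves contributes 1 transition (1 symbol, 0 ε).
  a? → 4 transitions (1 symbol, 3 ε)
  a?·b → 5 transitions (2 symbol, 3 ε)
  (a?·b)? → 8 transitions (2 symbol, 6 ε)
  a|c|(a?·b)? → 16 transitions (4 symbol, 12 ε)
  (a|c|(a?·b)?)+ → 19 transitions (4 symbol, 15 ε)
  (a|c|(a?·b)?)+·c → 20 transitions (5 symbol, 15 ε)
  ((a|c|(a?·b)?)+·c)+ → 23 transitions (5 symbol, 18 ε)

23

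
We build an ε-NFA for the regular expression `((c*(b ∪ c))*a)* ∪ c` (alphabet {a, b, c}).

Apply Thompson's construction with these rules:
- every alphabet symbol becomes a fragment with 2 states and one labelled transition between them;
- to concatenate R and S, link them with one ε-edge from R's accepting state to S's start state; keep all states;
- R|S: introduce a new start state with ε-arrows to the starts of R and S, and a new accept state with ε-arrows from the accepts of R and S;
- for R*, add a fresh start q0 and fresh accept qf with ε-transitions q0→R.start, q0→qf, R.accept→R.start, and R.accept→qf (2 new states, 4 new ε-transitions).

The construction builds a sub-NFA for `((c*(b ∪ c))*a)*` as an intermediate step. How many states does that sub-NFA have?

16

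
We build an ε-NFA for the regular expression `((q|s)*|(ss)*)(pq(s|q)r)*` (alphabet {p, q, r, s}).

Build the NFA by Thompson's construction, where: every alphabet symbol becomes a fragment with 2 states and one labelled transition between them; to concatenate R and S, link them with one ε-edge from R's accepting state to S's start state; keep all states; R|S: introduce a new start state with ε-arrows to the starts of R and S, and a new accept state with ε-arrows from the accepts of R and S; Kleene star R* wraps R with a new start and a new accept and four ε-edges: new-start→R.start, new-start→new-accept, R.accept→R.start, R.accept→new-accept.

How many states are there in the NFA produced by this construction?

30

Recursing over subexpressions:
Each of the 9 symbol leaves contributes a 2-state fragment.
  q|s → 6 states
  (q|s)* → 8 states
  ss → 4 states
  (ss)* → 6 states
  (q|s)*|(ss)* → 16 states
  s|q → 6 states
  pq(s|q)r → 12 states
  (pq(s|q)r)* → 14 states
  ((q|s)*|(ss)*)(pq(s|q)r)* → 30 states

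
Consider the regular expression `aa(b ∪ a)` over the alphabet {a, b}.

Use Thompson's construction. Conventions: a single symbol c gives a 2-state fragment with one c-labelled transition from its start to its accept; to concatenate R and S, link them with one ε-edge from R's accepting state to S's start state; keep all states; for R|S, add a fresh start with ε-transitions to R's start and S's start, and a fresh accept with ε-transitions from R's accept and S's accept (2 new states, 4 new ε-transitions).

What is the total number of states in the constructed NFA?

Per subexpression:
Each of the 4 symbol leaves contributes a 2-state fragment.
  b ∪ a — 6 states
  aa(b ∪ a) — 10 states

10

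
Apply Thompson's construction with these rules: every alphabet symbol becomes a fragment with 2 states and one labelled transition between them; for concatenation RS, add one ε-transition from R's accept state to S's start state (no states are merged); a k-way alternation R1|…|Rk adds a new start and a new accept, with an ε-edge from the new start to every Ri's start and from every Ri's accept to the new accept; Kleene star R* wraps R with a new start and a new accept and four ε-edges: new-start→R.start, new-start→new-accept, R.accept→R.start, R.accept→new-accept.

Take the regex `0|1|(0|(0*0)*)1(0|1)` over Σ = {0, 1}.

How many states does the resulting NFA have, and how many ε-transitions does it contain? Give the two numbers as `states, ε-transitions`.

Building bottom-up:
Each of the 8 symbol leaves contributes 2 states and 0 ε-transitions.
  0* = 4 states, 4 ε-transitions
  0*0 = 6 states, 5 ε-transitions
  (0*0)* = 8 states, 9 ε-transitions
  0|(0*0)* = 12 states, 13 ε-transitions
  0|1 = 6 states, 4 ε-transitions
  (0|(0*0)*)1(0|1) = 20 states, 19 ε-transitions
  0|1|(0|(0*0)*)1(0|1) = 26 states, 25 ε-transitions

26, 25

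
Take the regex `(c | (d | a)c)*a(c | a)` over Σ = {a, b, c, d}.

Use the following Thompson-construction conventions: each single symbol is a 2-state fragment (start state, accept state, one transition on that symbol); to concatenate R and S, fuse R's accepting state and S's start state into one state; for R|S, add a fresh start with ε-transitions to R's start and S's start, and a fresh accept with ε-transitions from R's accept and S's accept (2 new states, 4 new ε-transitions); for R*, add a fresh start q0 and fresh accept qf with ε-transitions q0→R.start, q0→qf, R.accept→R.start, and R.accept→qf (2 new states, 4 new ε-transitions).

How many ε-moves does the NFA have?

Building bottom-up:
Each of the 7 symbol leaves contributes 0 ε-transitions.
  d | a → 4 ε-transitions
  (d | a)c → 4 ε-transitions
  c | (d | a)c → 8 ε-transitions
  (c | (d | a)c)* → 12 ε-transitions
  c | a → 4 ε-transitions
  (c | (d | a)c)*a(c | a) → 16 ε-transitions

16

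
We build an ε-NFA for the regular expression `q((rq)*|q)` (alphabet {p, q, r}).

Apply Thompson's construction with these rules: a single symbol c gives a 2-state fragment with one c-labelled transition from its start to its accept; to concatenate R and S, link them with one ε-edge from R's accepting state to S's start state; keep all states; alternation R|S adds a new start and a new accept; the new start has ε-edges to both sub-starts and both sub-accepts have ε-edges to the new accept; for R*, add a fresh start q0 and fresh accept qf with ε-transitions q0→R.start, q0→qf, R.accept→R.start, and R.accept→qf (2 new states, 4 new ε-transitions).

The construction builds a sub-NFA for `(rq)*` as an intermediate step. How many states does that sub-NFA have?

Fragment for `(rq)*`:
Each of the 2 symbol leaves contributes a 2-state fragment.
  rq → 4 states
  (rq)* → 6 states

6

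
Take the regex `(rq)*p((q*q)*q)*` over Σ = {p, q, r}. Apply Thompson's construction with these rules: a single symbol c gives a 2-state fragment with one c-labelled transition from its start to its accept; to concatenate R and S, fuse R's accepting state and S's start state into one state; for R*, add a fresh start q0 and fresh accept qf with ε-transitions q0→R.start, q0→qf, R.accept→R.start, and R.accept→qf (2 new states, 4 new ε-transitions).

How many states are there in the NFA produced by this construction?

15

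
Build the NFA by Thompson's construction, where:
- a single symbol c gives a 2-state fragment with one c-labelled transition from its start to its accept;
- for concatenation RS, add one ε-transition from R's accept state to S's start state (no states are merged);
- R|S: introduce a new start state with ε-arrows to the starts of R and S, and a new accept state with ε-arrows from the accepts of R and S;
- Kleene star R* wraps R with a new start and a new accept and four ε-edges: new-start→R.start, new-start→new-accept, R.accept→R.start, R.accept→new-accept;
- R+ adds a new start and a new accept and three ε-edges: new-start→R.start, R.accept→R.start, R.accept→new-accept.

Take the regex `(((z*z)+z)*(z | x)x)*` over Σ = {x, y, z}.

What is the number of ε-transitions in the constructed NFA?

23

Building bottom-up:
Each of the 6 symbol leaves contributes 0 ε-transitions.
  z* = 4 ε-transitions
  z*z = 5 ε-transitions
  (z*z)+ = 8 ε-transitions
  (z*z)+z = 9 ε-transitions
  ((z*z)+z)* = 13 ε-transitions
  z | x = 4 ε-transitions
  ((z*z)+z)*(z | x)x = 19 ε-transitions
  (((z*z)+z)*(z | x)x)* = 23 ε-transitions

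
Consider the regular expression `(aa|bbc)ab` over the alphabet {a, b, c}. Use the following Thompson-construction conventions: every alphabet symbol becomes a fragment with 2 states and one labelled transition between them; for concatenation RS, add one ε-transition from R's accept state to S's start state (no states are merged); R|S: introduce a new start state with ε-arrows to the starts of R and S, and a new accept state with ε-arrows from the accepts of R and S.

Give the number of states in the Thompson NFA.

16

Recursing over subexpressions:
Each of the 7 symbol leaves contributes a 2-state fragment.
  aa — 4 states
  bbc — 6 states
  aa|bbc — 12 states
  (aa|bbc)ab — 16 states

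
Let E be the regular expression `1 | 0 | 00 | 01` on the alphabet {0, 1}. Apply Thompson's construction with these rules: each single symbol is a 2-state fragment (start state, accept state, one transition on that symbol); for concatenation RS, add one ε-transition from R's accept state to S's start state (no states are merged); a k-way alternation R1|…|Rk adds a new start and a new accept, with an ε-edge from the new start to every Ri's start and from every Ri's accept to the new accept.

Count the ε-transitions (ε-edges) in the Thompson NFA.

Building bottom-up:
Each of the 6 symbol leaves contributes 0 ε-transitions.
  00 : 1 ε-transition
  01 : 1 ε-transition
  1 | 0 | 00 | 01 : 10 ε-transitions

10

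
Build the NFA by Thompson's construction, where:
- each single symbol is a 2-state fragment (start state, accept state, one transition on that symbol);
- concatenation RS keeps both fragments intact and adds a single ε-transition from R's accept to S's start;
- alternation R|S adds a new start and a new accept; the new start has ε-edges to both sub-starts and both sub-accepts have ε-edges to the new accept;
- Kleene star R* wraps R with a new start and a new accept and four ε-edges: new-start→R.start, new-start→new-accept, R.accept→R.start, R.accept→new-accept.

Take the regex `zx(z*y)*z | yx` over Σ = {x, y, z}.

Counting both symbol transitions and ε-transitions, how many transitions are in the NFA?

24

By structural recursion:
Each of the 7 symbol leaves contributes 1 transition (1 symbol, 0 ε).
  z* : 5 transitions (1 symbol, 4 ε)
  z*y : 7 transitions (2 symbol, 5 ε)
  (z*y)* : 11 transitions (2 symbol, 9 ε)
  zx(z*y)*z : 17 transitions (5 symbol, 12 ε)
  yx : 3 transitions (2 symbol, 1 ε)
  zx(z*y)*z | yx : 24 transitions (7 symbol, 17 ε)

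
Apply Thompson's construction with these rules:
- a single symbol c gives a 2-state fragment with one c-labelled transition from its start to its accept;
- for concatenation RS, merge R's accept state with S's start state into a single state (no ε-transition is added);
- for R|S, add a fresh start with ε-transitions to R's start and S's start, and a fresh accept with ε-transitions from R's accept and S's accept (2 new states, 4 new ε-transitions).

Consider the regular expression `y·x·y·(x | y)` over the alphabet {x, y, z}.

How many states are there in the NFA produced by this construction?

9

Per subexpression:
Each of the 5 symbol leaves contributes a 2-state fragment.
  x | y = 6 states
  y·x·y·(x | y) = 9 states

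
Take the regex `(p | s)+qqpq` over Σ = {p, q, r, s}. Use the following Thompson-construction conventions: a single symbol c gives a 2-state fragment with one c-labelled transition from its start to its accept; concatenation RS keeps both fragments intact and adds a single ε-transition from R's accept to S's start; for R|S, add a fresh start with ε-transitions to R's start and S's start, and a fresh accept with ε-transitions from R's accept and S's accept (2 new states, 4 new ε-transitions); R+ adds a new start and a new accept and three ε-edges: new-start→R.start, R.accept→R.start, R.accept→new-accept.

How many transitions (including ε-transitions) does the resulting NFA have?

17

Recursing over subexpressions:
Each of the 6 symbol leaves contributes 1 transition (1 symbol, 0 ε).
  p | s — 6 transitions (2 symbol, 4 ε)
  (p | s)+ — 9 transitions (2 symbol, 7 ε)
  (p | s)+qqpq — 17 transitions (6 symbol, 11 ε)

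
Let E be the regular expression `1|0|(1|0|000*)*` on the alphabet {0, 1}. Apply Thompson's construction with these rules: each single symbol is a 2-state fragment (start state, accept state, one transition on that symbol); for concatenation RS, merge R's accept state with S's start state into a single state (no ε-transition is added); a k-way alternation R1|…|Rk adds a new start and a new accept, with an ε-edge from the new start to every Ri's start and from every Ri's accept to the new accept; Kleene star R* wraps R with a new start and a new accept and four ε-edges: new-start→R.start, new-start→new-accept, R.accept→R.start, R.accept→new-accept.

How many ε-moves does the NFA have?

Bottom-up over the parse tree:
Each of the 7 symbol leaves contributes 0 ε-transitions.
  0* : 4 ε-transitions
  000* : 4 ε-transitions
  1|0|000* : 10 ε-transitions
  (1|0|000*)* : 14 ε-transitions
  1|0|(1|0|000*)* : 20 ε-transitions

20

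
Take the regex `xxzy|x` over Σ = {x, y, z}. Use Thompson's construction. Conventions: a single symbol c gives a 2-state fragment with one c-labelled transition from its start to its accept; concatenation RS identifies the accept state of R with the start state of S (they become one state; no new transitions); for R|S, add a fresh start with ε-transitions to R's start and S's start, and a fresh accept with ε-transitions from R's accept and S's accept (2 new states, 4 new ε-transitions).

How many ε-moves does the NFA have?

Building bottom-up:
Each of the 5 symbol leaves contributes 0 ε-transitions.
  xxzy → 0 ε-transitions
  xxzy|x → 4 ε-transitions

4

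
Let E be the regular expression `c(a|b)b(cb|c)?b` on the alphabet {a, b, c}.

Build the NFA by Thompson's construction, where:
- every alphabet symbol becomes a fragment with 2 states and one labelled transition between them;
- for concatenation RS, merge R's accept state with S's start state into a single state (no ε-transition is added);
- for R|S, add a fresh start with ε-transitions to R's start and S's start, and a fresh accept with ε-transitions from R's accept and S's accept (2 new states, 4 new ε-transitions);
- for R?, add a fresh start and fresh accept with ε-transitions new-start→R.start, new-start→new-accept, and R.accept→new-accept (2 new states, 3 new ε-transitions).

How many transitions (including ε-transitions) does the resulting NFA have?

19

Bottom-up over the parse tree:
Each of the 8 symbol leaves contributes 1 transition (1 symbol, 0 ε).
  a|b → 6 transitions (2 symbol, 4 ε)
  cb → 2 transitions (2 symbol, 0 ε)
  cb|c → 7 transitions (3 symbol, 4 ε)
  (cb|c)? → 10 transitions (3 symbol, 7 ε)
  c(a|b)b(cb|c)?b → 19 transitions (8 symbol, 11 ε)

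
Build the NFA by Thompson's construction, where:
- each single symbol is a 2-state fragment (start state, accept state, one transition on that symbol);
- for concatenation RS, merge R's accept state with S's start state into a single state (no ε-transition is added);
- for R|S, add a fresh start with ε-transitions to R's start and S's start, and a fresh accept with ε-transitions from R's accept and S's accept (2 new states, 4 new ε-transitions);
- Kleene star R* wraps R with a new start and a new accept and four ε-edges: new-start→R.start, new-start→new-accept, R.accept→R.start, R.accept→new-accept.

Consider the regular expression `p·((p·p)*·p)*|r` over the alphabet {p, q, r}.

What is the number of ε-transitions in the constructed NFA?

Bottom-up over the parse tree:
Each of the 5 symbol leaves contributes 0 ε-transitions.
  p·p = 0 ε-transitions
  (p·p)* = 4 ε-transitions
  (p·p)*·p = 4 ε-transitions
  ((p·p)*·p)* = 8 ε-transitions
  p·((p·p)*·p)* = 8 ε-transitions
  p·((p·p)*·p)*|r = 12 ε-transitions

12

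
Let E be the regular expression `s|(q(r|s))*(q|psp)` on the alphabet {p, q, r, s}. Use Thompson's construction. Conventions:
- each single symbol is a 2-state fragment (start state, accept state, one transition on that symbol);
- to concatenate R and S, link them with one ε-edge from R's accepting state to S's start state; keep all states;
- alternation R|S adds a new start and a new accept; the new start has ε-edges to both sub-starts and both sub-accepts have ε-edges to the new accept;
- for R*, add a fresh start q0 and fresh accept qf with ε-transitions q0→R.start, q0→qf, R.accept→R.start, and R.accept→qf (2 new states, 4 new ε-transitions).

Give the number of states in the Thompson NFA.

Building bottom-up:
Each of the 8 symbol leaves contributes a 2-state fragment.
  r|s — 6 states
  q(r|s) — 8 states
  (q(r|s))* — 10 states
  psp — 6 states
  q|psp — 10 states
  (q(r|s))*(q|psp) — 20 states
  s|(q(r|s))*(q|psp) — 24 states

24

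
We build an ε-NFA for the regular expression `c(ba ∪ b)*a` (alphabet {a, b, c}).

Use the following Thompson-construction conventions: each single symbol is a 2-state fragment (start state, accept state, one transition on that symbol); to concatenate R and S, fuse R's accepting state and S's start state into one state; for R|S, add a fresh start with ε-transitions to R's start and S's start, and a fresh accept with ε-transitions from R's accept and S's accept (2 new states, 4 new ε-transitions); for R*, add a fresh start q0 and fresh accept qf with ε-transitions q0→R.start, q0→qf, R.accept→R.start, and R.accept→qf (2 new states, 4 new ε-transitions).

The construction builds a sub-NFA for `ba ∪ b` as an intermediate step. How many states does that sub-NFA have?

7

Fragment for `ba ∪ b`:
Each of the 3 symbol leaves contributes a 2-state fragment.
  ba — 3 states
  ba ∪ b — 7 states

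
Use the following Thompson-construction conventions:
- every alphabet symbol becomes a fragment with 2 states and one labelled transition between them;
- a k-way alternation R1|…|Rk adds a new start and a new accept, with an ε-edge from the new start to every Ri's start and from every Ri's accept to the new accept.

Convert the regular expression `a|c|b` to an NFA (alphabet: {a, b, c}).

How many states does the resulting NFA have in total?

By structural recursion:
Each of the 3 symbol leaves contributes a 2-state fragment.
  a|c|b — 8 states

8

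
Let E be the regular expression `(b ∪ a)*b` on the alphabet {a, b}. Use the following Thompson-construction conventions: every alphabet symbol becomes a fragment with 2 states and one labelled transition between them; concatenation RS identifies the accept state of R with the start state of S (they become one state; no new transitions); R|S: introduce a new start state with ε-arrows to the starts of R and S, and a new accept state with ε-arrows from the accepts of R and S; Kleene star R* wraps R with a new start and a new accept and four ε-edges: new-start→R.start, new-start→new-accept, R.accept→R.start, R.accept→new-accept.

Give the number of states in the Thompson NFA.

9

Recursing over subexpressions:
Each of the 3 symbol leaves contributes a 2-state fragment.
  b ∪ a → 6 states
  (b ∪ a)* → 8 states
  (b ∪ a)*b → 9 states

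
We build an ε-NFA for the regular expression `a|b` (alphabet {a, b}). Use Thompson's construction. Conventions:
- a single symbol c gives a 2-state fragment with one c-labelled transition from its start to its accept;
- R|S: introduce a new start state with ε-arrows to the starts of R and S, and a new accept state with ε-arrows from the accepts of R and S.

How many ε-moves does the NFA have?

Bottom-up over the parse tree:
Each of the 2 symbol leaves contributes 0 ε-transitions.
  a|b : 4 ε-transitions

4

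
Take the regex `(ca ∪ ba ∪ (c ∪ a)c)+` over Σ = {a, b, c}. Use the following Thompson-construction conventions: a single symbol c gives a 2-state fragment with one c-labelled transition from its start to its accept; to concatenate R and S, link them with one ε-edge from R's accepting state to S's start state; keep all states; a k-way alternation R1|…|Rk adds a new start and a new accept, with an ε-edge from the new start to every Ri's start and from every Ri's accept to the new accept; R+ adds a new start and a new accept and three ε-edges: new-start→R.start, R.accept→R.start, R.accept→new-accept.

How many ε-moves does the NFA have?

Recursing over subexpressions:
Each of the 7 symbol leaves contributes 0 ε-transitions.
  ca → 1 ε-transition
  ba → 1 ε-transition
  c ∪ a → 4 ε-transitions
  (c ∪ a)c → 5 ε-transitions
  ca ∪ ba ∪ (c ∪ a)c → 13 ε-transitions
  (ca ∪ ba ∪ (c ∪ a)c)+ → 16 ε-transitions

16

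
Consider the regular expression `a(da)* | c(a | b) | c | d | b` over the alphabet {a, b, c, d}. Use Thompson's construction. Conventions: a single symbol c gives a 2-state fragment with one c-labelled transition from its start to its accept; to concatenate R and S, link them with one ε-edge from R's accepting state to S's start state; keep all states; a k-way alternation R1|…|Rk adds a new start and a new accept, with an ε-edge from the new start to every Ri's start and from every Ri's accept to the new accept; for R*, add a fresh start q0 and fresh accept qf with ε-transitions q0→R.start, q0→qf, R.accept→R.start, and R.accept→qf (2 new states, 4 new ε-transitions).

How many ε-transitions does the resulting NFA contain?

21

Per subexpression:
Each of the 9 symbol leaves contributes 0 ε-transitions.
  da — 1 ε-transition
  (da)* — 5 ε-transitions
  a(da)* — 6 ε-transitions
  a | b — 4 ε-transitions
  c(a | b) — 5 ε-transitions
  a(da)* | c(a | b) | c | d | b — 21 ε-transitions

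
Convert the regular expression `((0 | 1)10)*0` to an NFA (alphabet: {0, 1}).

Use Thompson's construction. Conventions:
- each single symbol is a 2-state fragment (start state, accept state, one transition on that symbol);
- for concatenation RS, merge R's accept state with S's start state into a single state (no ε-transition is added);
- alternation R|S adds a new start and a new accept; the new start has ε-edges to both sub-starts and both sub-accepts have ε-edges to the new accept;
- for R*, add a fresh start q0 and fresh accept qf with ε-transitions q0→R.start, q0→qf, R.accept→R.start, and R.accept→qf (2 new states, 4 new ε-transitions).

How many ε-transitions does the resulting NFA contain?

Per subexpression:
Each of the 5 symbol leaves contributes 0 ε-transitions.
  0 | 1 = 4 ε-transitions
  (0 | 1)10 = 4 ε-transitions
  ((0 | 1)10)* = 8 ε-transitions
  ((0 | 1)10)*0 = 8 ε-transitions

8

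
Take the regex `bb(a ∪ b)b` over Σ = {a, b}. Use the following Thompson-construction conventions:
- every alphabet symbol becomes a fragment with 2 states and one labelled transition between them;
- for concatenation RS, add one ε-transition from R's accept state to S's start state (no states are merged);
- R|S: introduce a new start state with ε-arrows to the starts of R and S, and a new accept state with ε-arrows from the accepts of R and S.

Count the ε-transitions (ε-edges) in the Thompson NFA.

Recursing over subexpressions:
Each of the 5 symbol leaves contributes 0 ε-transitions.
  a ∪ b — 4 ε-transitions
  bb(a ∪ b)b — 7 ε-transitions

7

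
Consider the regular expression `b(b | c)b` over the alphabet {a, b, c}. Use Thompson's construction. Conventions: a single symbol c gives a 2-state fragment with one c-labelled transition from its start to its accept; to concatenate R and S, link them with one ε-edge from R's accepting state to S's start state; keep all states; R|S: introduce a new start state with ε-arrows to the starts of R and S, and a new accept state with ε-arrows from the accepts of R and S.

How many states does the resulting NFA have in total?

Bottom-up over the parse tree:
Each of the 4 symbol leaves contributes a 2-state fragment.
  b | c → 6 states
  b(b | c)b → 10 states

10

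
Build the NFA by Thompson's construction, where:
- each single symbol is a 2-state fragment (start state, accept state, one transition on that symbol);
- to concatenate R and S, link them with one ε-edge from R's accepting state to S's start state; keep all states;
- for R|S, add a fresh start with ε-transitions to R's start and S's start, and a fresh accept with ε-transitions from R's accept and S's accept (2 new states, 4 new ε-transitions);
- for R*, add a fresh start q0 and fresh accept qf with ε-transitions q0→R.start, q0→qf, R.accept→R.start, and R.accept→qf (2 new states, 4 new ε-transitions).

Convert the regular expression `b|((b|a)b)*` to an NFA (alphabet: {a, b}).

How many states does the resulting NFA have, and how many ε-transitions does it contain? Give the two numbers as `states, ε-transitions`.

14, 13

Per subexpression:
Each of the 4 symbol leaves contributes 2 states and 0 ε-transitions.
  b|a → 6 states, 4 ε-transitions
  (b|a)b → 8 states, 5 ε-transitions
  ((b|a)b)* → 10 states, 9 ε-transitions
  b|((b|a)b)* → 14 states, 13 ε-transitions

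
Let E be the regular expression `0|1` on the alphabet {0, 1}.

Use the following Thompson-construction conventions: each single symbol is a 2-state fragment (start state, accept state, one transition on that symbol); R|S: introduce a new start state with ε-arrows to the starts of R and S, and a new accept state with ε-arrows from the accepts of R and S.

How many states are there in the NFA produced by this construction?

By structural recursion:
Each of the 2 symbol leaves contributes a 2-state fragment.
  0|1 = 6 states

6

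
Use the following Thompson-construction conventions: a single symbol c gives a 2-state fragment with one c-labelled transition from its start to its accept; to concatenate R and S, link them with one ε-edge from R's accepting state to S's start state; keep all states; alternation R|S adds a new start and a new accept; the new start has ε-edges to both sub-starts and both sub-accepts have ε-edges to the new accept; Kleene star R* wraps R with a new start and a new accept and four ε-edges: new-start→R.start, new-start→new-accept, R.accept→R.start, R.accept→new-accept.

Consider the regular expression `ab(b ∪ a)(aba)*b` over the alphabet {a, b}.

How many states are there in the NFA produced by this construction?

20

Per subexpression:
Each of the 8 symbol leaves contributes a 2-state fragment.
  b ∪ a → 6 states
  aba → 6 states
  (aba)* → 8 states
  ab(b ∪ a)(aba)*b → 20 states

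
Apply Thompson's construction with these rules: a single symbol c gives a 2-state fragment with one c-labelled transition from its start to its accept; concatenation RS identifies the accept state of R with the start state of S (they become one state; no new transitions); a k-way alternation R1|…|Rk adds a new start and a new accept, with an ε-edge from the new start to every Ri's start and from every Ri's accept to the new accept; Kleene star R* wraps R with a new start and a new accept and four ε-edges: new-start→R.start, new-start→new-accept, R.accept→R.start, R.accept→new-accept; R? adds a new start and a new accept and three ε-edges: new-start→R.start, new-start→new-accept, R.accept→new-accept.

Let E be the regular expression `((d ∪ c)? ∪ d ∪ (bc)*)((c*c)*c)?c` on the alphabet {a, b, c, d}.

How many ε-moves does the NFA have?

28

Per subexpression:
Each of the 9 symbol leaves contributes 0 ε-transitions.
  d ∪ c = 4 ε-transitions
  (d ∪ c)? = 7 ε-transitions
  bc = 0 ε-transitions
  (bc)* = 4 ε-transitions
  (d ∪ c)? ∪ d ∪ (bc)* = 17 ε-transitions
  c* = 4 ε-transitions
  c*c = 4 ε-transitions
  (c*c)* = 8 ε-transitions
  (c*c)*c = 8 ε-transitions
  ((c*c)*c)? = 11 ε-transitions
  ((d ∪ c)? ∪ d ∪ (bc)*)((c*c)*c)?c = 28 ε-transitions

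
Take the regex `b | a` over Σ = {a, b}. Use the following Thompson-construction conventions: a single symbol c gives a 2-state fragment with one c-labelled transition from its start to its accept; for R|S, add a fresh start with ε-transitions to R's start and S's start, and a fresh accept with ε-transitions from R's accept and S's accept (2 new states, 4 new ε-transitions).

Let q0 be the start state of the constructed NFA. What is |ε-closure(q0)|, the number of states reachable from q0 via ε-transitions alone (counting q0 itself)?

Work bottom-up. For each fragment F, track |ε-closure(F.start)| and whether F's accept lies in that closure (i.e. whether F accepts ε). A single-symbol fragment has closure size 1 and does not accept ε.
  b | a — |closure| = 1 + 1 + 1 = 3 (the new accept is not ε-reachable since no branch accepts ε)

3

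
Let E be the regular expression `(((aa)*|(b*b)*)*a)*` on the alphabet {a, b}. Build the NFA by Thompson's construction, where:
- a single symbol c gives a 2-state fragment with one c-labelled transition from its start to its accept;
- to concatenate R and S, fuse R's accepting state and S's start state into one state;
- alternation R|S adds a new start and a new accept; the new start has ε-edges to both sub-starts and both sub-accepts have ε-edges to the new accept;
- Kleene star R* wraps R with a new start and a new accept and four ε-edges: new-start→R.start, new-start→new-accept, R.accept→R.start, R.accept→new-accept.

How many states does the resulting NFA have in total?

Recursing over subexpressions:
Each of the 5 symbol leaves contributes a 2-state fragment.
  aa = 3 states
  (aa)* = 5 states
  b* = 4 states
  b*b = 5 states
  (b*b)* = 7 states
  (aa)*|(b*b)* = 14 states
  ((aa)*|(b*b)*)* = 16 states
  ((aa)*|(b*b)*)*a = 17 states
  (((aa)*|(b*b)*)*a)* = 19 states

19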